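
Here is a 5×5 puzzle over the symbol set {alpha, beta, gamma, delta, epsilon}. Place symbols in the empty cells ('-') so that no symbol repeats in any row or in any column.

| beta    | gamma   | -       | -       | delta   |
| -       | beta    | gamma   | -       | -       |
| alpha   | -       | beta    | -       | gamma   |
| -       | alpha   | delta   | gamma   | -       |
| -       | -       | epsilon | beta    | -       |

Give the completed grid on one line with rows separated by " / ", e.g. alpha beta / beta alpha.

beta gamma alpha epsilon delta / delta beta gamma alpha epsilon / alpha epsilon beta delta gamma / epsilon alpha delta gamma beta / gamma delta epsilon beta alpha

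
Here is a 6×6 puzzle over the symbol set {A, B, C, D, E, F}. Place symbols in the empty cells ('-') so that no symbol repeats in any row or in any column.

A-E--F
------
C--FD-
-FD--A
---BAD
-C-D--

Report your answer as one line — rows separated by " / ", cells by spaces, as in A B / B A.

(r1,c4) = C
(r1,c5) = B
(r4,c4) = E
(r4,c5) = C
(r5,c2) = E
(r1,c2) = D
(r2,c4) = A
(r4,c1) = B
(r5,c1) = F
(r5,c3) = C
(r6,c1) = E
(r6,c5) = F
(r6,c6) = B
(r2,c1) = D
(r2,c2) = B
(r2,c3) = F
(r2,c5) = E
(r2,c6) = C
(r3,c2) = A
(r3,c3) = B
(r3,c6) = E
(r6,c3) = A

A D E C B F / D B F A E C / C A B F D E / B F D E C A / F E C B A D / E C A D F B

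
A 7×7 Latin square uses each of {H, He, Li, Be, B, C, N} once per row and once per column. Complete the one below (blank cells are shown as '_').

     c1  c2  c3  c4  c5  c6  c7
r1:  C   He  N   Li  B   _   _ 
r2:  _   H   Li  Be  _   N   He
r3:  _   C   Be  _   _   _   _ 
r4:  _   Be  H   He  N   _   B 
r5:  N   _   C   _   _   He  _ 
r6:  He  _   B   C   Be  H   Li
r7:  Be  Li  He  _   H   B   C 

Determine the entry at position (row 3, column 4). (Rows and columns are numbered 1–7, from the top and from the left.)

(r1,c6): row 1 has {He,Li,B,C,N}; column 6 has {H,He,B,N}, so it must be Be.
(r1,c7): row 1 has {He,Li,Be,B,C,N}; column 7 has {He,Li,B,C}, so it must be H.
(r2,c1): row 2 has {H,He,Li,Be,N}; column 1 has {He,Be,C,N}, so it must be B.
(r2,c5): row 2 has {H,He,Li,Be,B,N}; column 5 has {H,Be,B,N}, so it must be C.
(r3,c6): row 3 has {Be,C}; column 6 has {H,He,Be,B,N}, so it must be Li.
(r3,c7): row 3 has {Li,Be,C}; column 7 has {H,He,Li,B,C}, so it must be N.
(r4,c1): row 4 has {H,He,Be,B,N}; column 1 has {He,Be,B,C,N}, so it must be Li.
(r4,c6): row 4 has {H,He,Li,Be,B,N}; column 6 has {H,He,Li,Be,B,N}, so it must be C.
(r5,c2): row 5 has {He,C,N}; column 2 has {H,He,Li,Be,C}, so it must be B.
(r5,c4): row 5 has {He,B,C,N}; column 4 has {He,Li,Be,C}, so it must be H.
(r5,c5): row 5 has {H,He,B,C,N}; column 5 has {H,Be,B,C,N}, so it must be Li.
(r5,c7): row 5 has {H,He,Li,B,C,N}; column 7 has {H,He,Li,B,C,N}, so it must be Be.
(r6,c2): row 6 has {H,He,Li,Be,B,C}; column 2 has {H,He,Li,Be,B,C}, so it must be N.
(r7,c4): row 7 has {H,He,Li,Be,B,C}; column 4 has {H,He,Li,Be,C}, so it must be N.
(r3,c1): row 3 has {Li,Be,C,N}; column 1 has {He,Li,Be,B,C,N}, so it must be H.
(r3,c4): row 3 has {H,Li,Be,C,N}; column 4 has {H,He,Li,Be,C,N}, so it must be B.

B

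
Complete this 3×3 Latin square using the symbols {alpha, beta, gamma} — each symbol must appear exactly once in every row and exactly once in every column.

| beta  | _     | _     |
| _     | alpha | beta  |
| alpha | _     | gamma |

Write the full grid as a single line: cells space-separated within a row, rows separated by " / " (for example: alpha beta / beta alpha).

(r1,c2) = gamma
(r1,c3) = alpha
(r2,c1) = gamma
(r3,c2) = beta

beta gamma alpha / gamma alpha beta / alpha beta gamma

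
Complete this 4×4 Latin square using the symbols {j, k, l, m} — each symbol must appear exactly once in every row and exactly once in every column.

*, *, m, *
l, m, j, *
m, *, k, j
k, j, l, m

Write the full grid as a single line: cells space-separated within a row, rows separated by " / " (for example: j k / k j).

(r1,c1): row 1 has {m}; column 1 has {k,l,m}, so it must be j.
(r2,c4): row 2 has {j,l,m}; column 4 has {j,m}, so it must be k.
(r3,c2): row 3 has {j,k,m}; column 2 has {j,m}, so it must be l.
(r1,c2): row 1 has {j,m}; column 2 has {j,l,m}, so it must be k.
(r1,c4): row 1 has {j,k,m}; column 4 has {j,k,m}, so it must be l.

j k m l / l m j k / m l k j / k j l m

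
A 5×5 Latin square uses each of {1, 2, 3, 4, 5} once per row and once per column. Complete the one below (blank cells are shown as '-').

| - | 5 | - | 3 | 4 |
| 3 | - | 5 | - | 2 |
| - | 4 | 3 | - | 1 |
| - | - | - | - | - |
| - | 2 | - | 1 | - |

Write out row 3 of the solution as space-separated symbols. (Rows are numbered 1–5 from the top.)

row 2 has {2,3,5}; column 2 has {2,4,5} — only 1 is left for (r2,c2).
row 2 has {1,2,3,5}; column 4 has {1,3} — only 4 is left for (r2,c4).
row 4 is empty so far; column 2 has {1,2,4,5} — only 3 is left for (r4,c2).
row 4 has {3}; column 5 has {1,2,4} — only 5 is left for (r4,c5).
row 5 has {1,2}; column 3 has {3,5} — only 4 is left for (r5,c3).
row 5 has {1,2,4}; column 5 has {1,2,4,5} — only 3 is left for (r5,c5).
row 4 has {3,5}; column 4 has {1,3,4} — only 2 is left for (r4,c4).
row 5 has {1,2,3,4}; column 1 has {3} — only 5 is left for (r5,c1).
row 3 has {1,3,4}; column 1 has {3,5} — only 2 is left for (r3,c1).
row 3 has {1,2,3,4}; column 4 has {1,2,3,4} — only 5 is left for (r3,c4).

2 4 3 5 1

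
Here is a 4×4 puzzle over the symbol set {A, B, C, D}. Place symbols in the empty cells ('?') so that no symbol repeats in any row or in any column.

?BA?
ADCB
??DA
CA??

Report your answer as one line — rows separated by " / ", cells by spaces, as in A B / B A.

(r1,c1): row 1 has {A,B}; column 1 has {A,C}, so it must be D.
(r1,c4): row 1 has {A,B,D}; column 4 has {A,B}, so it must be C.
(r3,c1): row 3 has {A,D}; column 1 has {A,C,D}, so it must be B.
(r3,c2): row 3 has {A,B,D}; column 2 has {A,B,D}, so it must be C.
(r4,c3): row 4 has {A,C}; column 3 has {A,C,D}, so it must be B.
(r4,c4): row 4 has {A,B,C}; column 4 has {A,B,C}, so it must be D.

D B A C / A D C B / B C D A / C A B D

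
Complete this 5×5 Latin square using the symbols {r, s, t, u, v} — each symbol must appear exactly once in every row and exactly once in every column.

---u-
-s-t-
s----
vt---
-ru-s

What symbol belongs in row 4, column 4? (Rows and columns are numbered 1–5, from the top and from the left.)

(r1,c2) = v
(r3,c2) = u
(r5,c1) = t
(r5,c4) = v
(r1,c1) = r
(r1,c5) = t
(r2,c1) = u
(r3,c4) = r
(r3,c5) = v
(r4,c4) = s

s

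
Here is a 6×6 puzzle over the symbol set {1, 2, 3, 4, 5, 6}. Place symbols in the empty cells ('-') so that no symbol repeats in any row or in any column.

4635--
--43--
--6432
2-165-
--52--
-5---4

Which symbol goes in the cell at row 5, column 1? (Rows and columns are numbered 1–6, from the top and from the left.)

(r1,c6) = 1
(r3,c2) = 1
(r4,c6) = 3
(r5,c6) = 6
(r6,c3) = 2
(r6,c4) = 1
(r6,c5) = 6
(r1,c5) = 2
(r2,c2) = 2
(r2,c5) = 1
(r2,c6) = 5
(r3,c1) = 5
(r4,c2) = 4
(r5,c2) = 3
(r5,c5) = 4
(r6,c1) = 3
(r2,c1) = 6
(r5,c1) = 1

1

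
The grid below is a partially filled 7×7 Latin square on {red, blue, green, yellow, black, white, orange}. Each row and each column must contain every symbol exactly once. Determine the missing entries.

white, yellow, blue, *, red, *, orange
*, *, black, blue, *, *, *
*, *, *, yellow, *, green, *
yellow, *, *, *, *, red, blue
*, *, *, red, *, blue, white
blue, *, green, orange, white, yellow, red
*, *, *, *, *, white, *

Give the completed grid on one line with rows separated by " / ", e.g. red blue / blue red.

(r1,c6): row 1 has {red,blue,yellow,white,orange}; column 6 has {red,blue,green,yellow,white}, so it must be black.
(r2,c6): row 2 has {blue,black}; column 6 has {red,blue,green,yellow,black,white}, so it must be orange.
(r3,c7): row 3 has {green,yellow}; column 7 has {red,blue,white,orange}, so it must be black.
(r6,c2): row 6 has {red,blue,green,yellow,white,orange}; column 2 has {yellow}, so it must be black.
(r1,c4): row 1 has {red,blue,yellow,black,white,orange}; column 4 has {red,blue,yellow,orange}, so it must be green.
(r7,c4): row 7 has {white}; column 4 has {red,blue,green,yellow,orange}, so it must be black.
(r4,c4): row 4 has {red,blue,yellow}; column 4 has {red,blue,green,yellow,black,orange}, so it must be white.
(r4,c3): row 4 has {red,blue,yellow,white}; column 3 has {blue,green,black}, so it must be orange.
(r5,c3): row 5 has {red,blue,white}; column 3 has {blue,green,black,orange}, so it must be yellow.
(r7,c3): row 7 has {black,white}; column 3 has {blue,green,yellow,black,orange}, so it must be red.
(r3,c3): row 3 has {green,yellow,black}; column 3 has {red,blue,green,yellow,black,orange}, so it must be white.
(r4,c2): row 4 has {red,blue,yellow,white,orange}; column 2 has {yellow,black}, so it must be green.
(r4,c5): row 4 has {red,blue,green,yellow,white,orange}; column 5 has {red,white}, so it must be black.
(r5,c2): row 5 has {red,blue,yellow,white}; column 2 has {green,yellow,black}, so it must be orange.
(r5,c5): row 5 has {red,blue,yellow,white,orange}; column 5 has {red,black,white}, so it must be green.
(r7,c2): row 7 has {red,black,white}; column 2 has {green,yellow,black,orange}, so it must be blue.
(r2,c5): row 2 has {blue,black,orange}; column 5 has {red,green,black,white}, so it must be yellow.
(r2,c7): row 2 has {blue,yellow,black,orange}; column 7 has {red,blue,black,white,orange}, so it must be green.
(r3,c2): row 3 has {green,yellow,black,white}; column 2 has {blue,green,yellow,black,orange}, so it must be red.
(r5,c1): row 5 has {red,blue,green,yellow,white,orange}; column 1 has {blue,yellow,white}, so it must be black.
(r7,c5): row 7 has {red,blue,black,white}; column 5 has {red,green,yellow,black,white}, so it must be orange.
(r7,c7): row 7 has {red,blue,black,white,orange}; column 7 has {red,blue,green,black,white,orange}, so it must be yellow.
(r2,c1): row 2 has {blue,green,yellow,black,orange}; column 1 has {blue,yellow,black,white}, so it must be red.
(r2,c2): row 2 has {red,blue,green,yellow,black,orange}; column 2 has {red,blue,green,yellow,black,orange}, so it must be white.
(r3,c1): row 3 has {red,green,yellow,black,white}; column 1 has {red,blue,yellow,black,white}, so it must be orange.
(r3,c5): row 3 has {red,green,yellow,black,white,orange}; column 5 has {red,green,yellow,black,white,orange}, so it must be blue.
(r7,c1): row 7 has {red,blue,yellow,black,white,orange}; column 1 has {red,blue,yellow,black,white,orange}, so it must be green.

white yellow blue green red black orange / red white black blue yellow orange green / orange red white yellow blue green black / yellow green orange white black red blue / black orange yellow red green blue white / blue black green orange white yellow red / green blue red black orange white yellow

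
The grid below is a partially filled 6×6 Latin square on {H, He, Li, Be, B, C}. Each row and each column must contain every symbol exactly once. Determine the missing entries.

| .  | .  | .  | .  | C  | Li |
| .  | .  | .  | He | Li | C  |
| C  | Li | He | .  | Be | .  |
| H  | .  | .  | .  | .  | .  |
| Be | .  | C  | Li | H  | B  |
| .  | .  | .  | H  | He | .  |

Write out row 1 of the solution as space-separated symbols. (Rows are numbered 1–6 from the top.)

(r2,c1) = B
(r3,c4) = B
(r3,c6) = H
(r4,c5) = B
(r5,c2) = He
(r6,c1) = Li
(r6,c6) = Be
(r1,c1) = He
(r1,c4) = Be
(r4,c4) = C
(r4,c6) = He
(r6,c3) = B
(r1,c3) = H
(r2,c3) = Be
(r4,c2) = Be
(r4,c3) = Li
(r6,c2) = C
(r1,c2) = B

He B H Be C Li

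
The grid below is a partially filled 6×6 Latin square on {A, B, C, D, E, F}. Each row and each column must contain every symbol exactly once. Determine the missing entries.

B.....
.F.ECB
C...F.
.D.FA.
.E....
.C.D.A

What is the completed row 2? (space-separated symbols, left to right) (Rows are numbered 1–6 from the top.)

row 1 has {B}; column 2 has {C,D,E,F} — only A is left for (r1,c2).
row 1 has {A,B}; column 4 has {D,E,F} — only C is left for (r1,c4).
row 3 has {C,F}; column 2 has {A,C,D,E,F} — only B is left for (r3,c2).
row 3 has {B,C,F}; column 4 has {C,D,E,F} — only A is left for (r3,c4).
row 4 has {A,D,F}; column 1 has {B,C} — only E is left for (r4,c1).
row 4 has {A,D,E,F}; column 6 has {A,B} — only C is left for (r4,c6).
row 5 has {E}; column 4 has {A,C,D,E,F} — only B is left for (r5,c4).
row 5 has {B,E}; column 5 has {A,C,F} — only D is left for (r5,c5).
row 5 has {B,D,E}; column 6 has {A,B,C} — only F is left for (r5,c6).
row 6 has {A,C,D}; column 1 has {B,C,E} — only F is left for (r6,c1).
row 1 has {A,B,C}; column 5 has {A,C,D,F} — only E is left for (r1,c5).
row 1 has {A,B,C,E}; column 6 has {A,B,C,F} — only D is left for (r1,c6).
row 3 has {A,B,C,F}; column 6 has {A,B,C,D,F} — only E is left for (r3,c6).
row 4 has {A,C,D,E,F}; column 3 is empty so far — only B is left for (r4,c3).
row 5 has {B,D,E,F}; column 1 has {B,C,E,F} — only A is left for (r5,c1).
row 5 has {A,B,D,E,F}; column 3 has {B} — only C is left for (r5,c3).
row 6 has {A,C,D,F}; column 3 has {B,C} — only E is left for (r6,c3).
row 6 has {A,C,D,E,F}; column 5 has {A,C,D,E,F} — only B is left for (r6,c5).
row 1 has {A,B,C,D,E}; column 3 has {B,C,E} — only F is left for (r1,c3).
row 2 has {B,C,E,F}; column 1 has {A,B,C,E,F} — only D is left for (r2,c1).
row 2 has {B,C,D,E,F}; column 3 has {B,C,E,F} — only A is left for (r2,c3).

D F A E C B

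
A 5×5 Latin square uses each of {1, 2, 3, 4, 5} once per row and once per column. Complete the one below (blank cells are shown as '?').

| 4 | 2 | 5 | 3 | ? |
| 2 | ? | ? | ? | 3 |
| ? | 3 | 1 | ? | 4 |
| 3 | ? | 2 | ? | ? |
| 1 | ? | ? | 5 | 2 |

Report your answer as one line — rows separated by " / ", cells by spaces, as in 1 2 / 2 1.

Cell (r1,c5): row 1 has {2,3,4,5}; column 5 has {2,3,4} → 1.
Cell (r2,c3): row 2 has {2,3}; column 3 has {1,2,5} → 4.
Cell (r2,c4): row 2 has {2,3,4}; column 4 has {3,5} → 1.
Cell (r3,c1): row 3 has {1,3,4}; column 1 has {1,2,3,4} → 5.
Cell (r3,c4): row 3 has {1,3,4,5}; column 4 has {1,3,5} → 2.
Cell (r4,c4): row 4 has {2,3}; column 4 has {1,2,3,5} → 4.
Cell (r4,c5): row 4 has {2,3,4}; column 5 has {1,2,3,4} → 5.
Cell (r5,c2): row 5 has {1,2,5}; column 2 has {2,3} → 4.
Cell (r5,c3): row 5 has {1,2,4,5}; column 3 has {1,2,4,5} → 3.
Cell (r2,c2): row 2 has {1,2,3,4}; column 2 has {2,3,4} → 5.
Cell (r4,c2): row 4 has {2,3,4,5}; column 2 has {2,3,4,5} → 1.

4 2 5 3 1 / 2 5 4 1 3 / 5 3 1 2 4 / 3 1 2 4 5 / 1 4 3 5 2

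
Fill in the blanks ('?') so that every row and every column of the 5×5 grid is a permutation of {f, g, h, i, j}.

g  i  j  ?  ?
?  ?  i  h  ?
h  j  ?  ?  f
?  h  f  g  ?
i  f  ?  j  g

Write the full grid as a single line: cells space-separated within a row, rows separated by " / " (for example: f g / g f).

(r1,c4) = f
(r1,c5) = h
(r2,c2) = g
(r2,c5) = j
(r3,c3) = g
(r3,c4) = i
(r4,c1) = j
(r4,c5) = i
(r5,c3) = h
(r2,c1) = f

g i j f h / f g i h j / h j g i f / j h f g i / i f h j g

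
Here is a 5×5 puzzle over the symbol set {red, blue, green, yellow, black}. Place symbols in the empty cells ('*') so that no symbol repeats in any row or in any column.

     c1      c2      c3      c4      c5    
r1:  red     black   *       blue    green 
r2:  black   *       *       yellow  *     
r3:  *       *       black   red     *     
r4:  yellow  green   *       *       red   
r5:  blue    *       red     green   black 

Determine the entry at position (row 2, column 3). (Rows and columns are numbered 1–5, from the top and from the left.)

green

At row 1, column 3: row 1 has {red,blue,green,black}; column 3 has {red,black}; that leaves yellow.
At row 2, column 5: row 2 has {yellow,black}; column 5 has {red,green,black}; that leaves blue.
At row 3, column 1: row 3 has {red,black}; column 1 has {red,blue,yellow,black}; that leaves green.
At row 3, column 5: row 3 has {red,green,black}; column 5 has {red,blue,green,black}; that leaves yellow.
At row 4, column 3: row 4 has {red,green,yellow}; column 3 has {red,yellow,black}; that leaves blue.
At row 4, column 4: row 4 has {red,blue,green,yellow}; column 4 has {red,blue,green,yellow}; that leaves black.
At row 5, column 2: row 5 has {red,blue,green,black}; column 2 has {green,black}; that leaves yellow.
At row 2, column 2: row 2 has {blue,yellow,black}; column 2 has {green,yellow,black}; that leaves red.
At row 2, column 3: row 2 has {red,blue,yellow,black}; column 3 has {red,blue,yellow,black}; that leaves green.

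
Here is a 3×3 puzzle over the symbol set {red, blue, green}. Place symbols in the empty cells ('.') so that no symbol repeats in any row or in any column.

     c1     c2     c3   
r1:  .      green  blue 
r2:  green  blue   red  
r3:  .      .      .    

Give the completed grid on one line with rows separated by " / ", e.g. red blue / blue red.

(r1,c1) = red
(r3,c1) = blue
(r3,c2) = red
(r3,c3) = green

red green blue / green blue red / blue red green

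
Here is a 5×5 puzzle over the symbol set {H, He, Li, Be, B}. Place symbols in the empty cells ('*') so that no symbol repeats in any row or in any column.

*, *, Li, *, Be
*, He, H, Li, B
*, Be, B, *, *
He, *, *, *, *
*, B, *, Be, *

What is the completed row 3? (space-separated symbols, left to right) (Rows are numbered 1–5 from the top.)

Cell (r1,c2): row 1 has {Li,Be}; column 2 has {He,Be,B} → H.
Cell (r2,c1): row 2 has {H,He,Li,B}; column 1 has {He} → Be.
Cell (r4,c2): row 4 has {He}; column 2 has {H,He,Be,B} → Li.
Cell (r4,c3): row 4 has {He,Li}; column 3 has {H,Li,B} → Be.
Cell (r4,c5): row 4 has {He,Li,Be}; column 5 has {Be,B} → H.
Cell (r5,c3): row 5 has {Be,B}; column 3 has {H,Li,Be,B} → He.
Cell (r5,c5): row 5 has {He,Be,B}; column 5 has {H,Be,B} → Li.
Cell (r1,c1): row 1 has {H,Li,Be}; column 1 has {He,Be} → B.
Cell (r1,c4): row 1 has {H,Li,Be,B}; column 4 has {Li,Be} → He.
Cell (r3,c4): row 3 has {Be,B}; column 4 has {He,Li,Be} → H.
Cell (r3,c5): row 3 has {H,Be,B}; column 5 has {H,Li,Be,B} → He.
Cell (r4,c4): row 4 has {H,He,Li,Be}; column 4 has {H,He,Li,Be} → B.
Cell (r5,c1): row 5 has {He,Li,Be,B}; column 1 has {He,Be,B} → H.
Cell (r3,c1): row 3 has {H,He,Be,B}; column 1 has {H,He,Be,B} → Li.

Li Be B H He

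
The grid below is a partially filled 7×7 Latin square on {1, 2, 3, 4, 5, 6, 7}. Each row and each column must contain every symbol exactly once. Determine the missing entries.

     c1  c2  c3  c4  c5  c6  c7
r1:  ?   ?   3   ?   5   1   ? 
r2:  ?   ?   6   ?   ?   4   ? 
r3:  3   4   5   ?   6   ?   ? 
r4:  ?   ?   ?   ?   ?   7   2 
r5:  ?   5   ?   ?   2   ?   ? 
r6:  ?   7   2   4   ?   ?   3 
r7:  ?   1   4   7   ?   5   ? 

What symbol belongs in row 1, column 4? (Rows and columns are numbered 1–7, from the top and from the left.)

(r3,c6): row 3 has {3,4,5,6}; column 6 has {1,4,5,7}, so it must be 2.
(r4,c3): row 4 has {2,7}; column 3 has {2,3,4,5,6}, so it must be 1.
(r5,c3): row 5 has {2,5}; column 3 has {1,2,3,4,5,6}, so it must be 7.
(r6,c5): row 6 has {2,3,4,7}; column 5 has {2,5,6}, so it must be 1.
(r6,c6): row 6 has {1,2,3,4,7}; column 6 has {1,2,4,5,7}, so it must be 6.
(r7,c5): row 7 has {1,4,5,7}; column 5 has {1,2,5,6}, so it must be 3.
(r7,c7): row 7 has {1,3,4,5,7}; column 7 has {2,3}, so it must be 6.
(r2,c5): row 2 has {4,6}; column 5 has {1,2,3,5,6}, so it must be 7.
(r3,c4): row 3 has {2,3,4,5,6}; column 4 has {4,7}, so it must be 1.
(r3,c7): row 3 has {1,2,3,4,5,6}; column 7 has {2,3,6}, so it must be 7.
(r4,c5): row 4 has {1,2,7}; column 5 has {1,2,3,5,6,7}, so it must be 4.
(r5,c6): row 5 has {2,5,7}; column 6 has {1,2,4,5,6,7}, so it must be 3.
(r6,c1): row 6 has {1,2,3,4,6,7}; column 1 has {3}, so it must be 5.
(r7,c1): row 7 has {1,3,4,5,6,7}; column 1 has {3,5}, so it must be 2.
(r1,c7): row 1 has {1,3,5}; column 7 has {2,3,6,7}, so it must be 4.
(r2,c1): row 2 has {4,6,7}; column 1 has {2,3,5}, so it must be 1.
(r2,c7): row 2 has {1,4,6,7}; column 7 has {2,3,4,6,7}, so it must be 5.
(r4,c1): row 4 has {1,2,4,7}; column 1 has {1,2,3,5}, so it must be 6.
(r4,c2): row 4 has {1,2,4,6,7}; column 2 has {1,4,5,7}, so it must be 3.
(r4,c4): row 4 has {1,2,3,4,6,7}; column 4 has {1,4,7}, so it must be 5.
(r5,c1): row 5 has {2,3,5,7}; column 1 has {1,2,3,5,6}, so it must be 4.
(r5,c4): row 5 has {2,3,4,5,7}; column 4 has {1,4,5,7}, so it must be 6.
(r5,c7): row 5 has {2,3,4,5,6,7}; column 7 has {2,3,4,5,6,7}, so it must be 1.
(r1,c1): row 1 has {1,3,4,5}; column 1 has {1,2,3,4,5,6}, so it must be 7.
(r1,c4): row 1 has {1,3,4,5,7}; column 4 has {1,4,5,6,7}, so it must be 2.

2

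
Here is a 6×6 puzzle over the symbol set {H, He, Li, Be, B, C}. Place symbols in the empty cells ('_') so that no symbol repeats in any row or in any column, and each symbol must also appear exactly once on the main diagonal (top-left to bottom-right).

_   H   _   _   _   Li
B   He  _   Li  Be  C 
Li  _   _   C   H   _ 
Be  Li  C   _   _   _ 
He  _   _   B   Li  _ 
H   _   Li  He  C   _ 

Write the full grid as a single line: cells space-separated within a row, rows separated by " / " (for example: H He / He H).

C H He Be B Li / B He H Li Be C / Li Be B C H He / Be Li C H He B / He C Be B Li H / H B Li He C Be

(r1,c1) = C
(r1,c4) = Be
(r2,c3) = H
(r4,c4) = H
(r5,c3) = Be
(r5,c6) = H
(r3,c3) = B
(r5,c2) = C
(r6,c6) = Be
(r1,c3) = He
(r1,c5) = B
(r3,c2) = Be
(r3,c6) = He
(r4,c5) = He
(r4,c6) = B
(r6,c2) = B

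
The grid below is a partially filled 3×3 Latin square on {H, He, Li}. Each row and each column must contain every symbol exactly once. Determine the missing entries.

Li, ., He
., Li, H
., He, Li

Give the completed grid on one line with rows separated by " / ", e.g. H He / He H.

Li H He / He Li H / H He Li

(r1,c2) = H
(r2,c1) = He
(r3,c1) = H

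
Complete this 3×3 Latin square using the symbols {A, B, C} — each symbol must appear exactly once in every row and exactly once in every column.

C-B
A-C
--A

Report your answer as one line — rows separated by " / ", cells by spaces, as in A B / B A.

C A B / A B C / B C A

(r1,c2) = A
(r2,c2) = B
(r3,c1) = B
(r3,c2) = C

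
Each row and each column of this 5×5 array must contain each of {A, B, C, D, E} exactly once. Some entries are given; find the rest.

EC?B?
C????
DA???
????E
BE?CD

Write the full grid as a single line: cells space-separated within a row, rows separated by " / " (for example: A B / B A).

E C D B A / C D E A B / D A B E C / A B C D E / B E A C D

(r1,c5): row 1 has {B,C,E}; column 5 has {D,E}, so it must be A.
(r2,c5): row 2 has {C}; column 5 has {A,D,E}, so it must be B.
(r3,c4): row 3 has {A,D}; column 4 has {B,C}, so it must be E.
(r3,c5): row 3 has {A,D,E}; column 5 has {A,B,D,E}, so it must be C.
(r4,c1): row 4 has {E}; column 1 has {B,C,D,E}, so it must be A.
(r4,c4): row 4 has {A,E}; column 4 has {B,C,E}, so it must be D.
(r5,c3): row 5 has {B,C,D,E}; column 3 is empty so far, so it must be A.
(r1,c3): row 1 has {A,B,C,E}; column 3 has {A}, so it must be D.
(r2,c2): row 2 has {B,C}; column 2 has {A,C,E}, so it must be D.
(r2,c3): row 2 has {B,C,D}; column 3 has {A,D}, so it must be E.
(r2,c4): row 2 has {B,C,D,E}; column 4 has {B,C,D,E}, so it must be A.
(r3,c3): row 3 has {A,C,D,E}; column 3 has {A,D,E}, so it must be B.
(r4,c2): row 4 has {A,D,E}; column 2 has {A,C,D,E}, so it must be B.
(r4,c3): row 4 has {A,B,D,E}; column 3 has {A,B,D,E}, so it must be C.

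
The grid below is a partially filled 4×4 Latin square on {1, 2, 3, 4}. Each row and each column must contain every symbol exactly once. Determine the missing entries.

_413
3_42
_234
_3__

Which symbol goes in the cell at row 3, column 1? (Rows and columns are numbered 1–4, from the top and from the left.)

1

(r1,c1): row 1 has {1,3,4}; column 1 has {3}, so it must be 2.
(r2,c2): row 2 has {2,3,4}; column 2 has {2,3,4}, so it must be 1.
(r3,c1): row 3 has {2,3,4}; column 1 has {2,3}, so it must be 1.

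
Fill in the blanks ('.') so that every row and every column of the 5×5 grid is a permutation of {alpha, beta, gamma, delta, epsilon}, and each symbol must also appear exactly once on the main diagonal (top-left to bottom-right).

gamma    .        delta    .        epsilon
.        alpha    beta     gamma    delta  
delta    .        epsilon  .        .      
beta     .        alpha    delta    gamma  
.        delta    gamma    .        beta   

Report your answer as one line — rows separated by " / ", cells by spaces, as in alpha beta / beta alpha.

gamma beta delta alpha epsilon / epsilon alpha beta gamma delta / delta gamma epsilon beta alpha / beta epsilon alpha delta gamma / alpha delta gamma epsilon beta

Cell (r1,c2): row 1 has {gamma,delta,epsilon}; column 2 has {alpha,delta} → beta.
Cell (r1,c4): row 1 has {beta,gamma,delta,epsilon}; column 4 has {gamma,delta} → alpha.
Cell (r2,c1): row 2 has {alpha,beta,gamma,delta}; column 1 has {beta,gamma,delta} → epsilon.
Cell (r3,c2): row 3 has {delta,epsilon}; column 2 has {alpha,beta,delta} → gamma.
Cell (r3,c4): row 3 has {gamma,delta,epsilon}; column 4 has {alpha,gamma,delta} → beta.
Cell (r3,c5): row 3 has {beta,gamma,delta,epsilon}; column 5 has {beta,gamma,delta,epsilon} → alpha.
Cell (r4,c2): row 4 has {alpha,beta,gamma,delta}; column 2 has {alpha,beta,gamma,delta} → epsilon.
Cell (r5,c1): row 5 has {beta,gamma,delta}; column 1 has {beta,gamma,delta,epsilon} → alpha.
Cell (r5,c4): row 5 has {alpha,beta,gamma,delta}; column 4 has {alpha,beta,gamma,delta} → epsilon.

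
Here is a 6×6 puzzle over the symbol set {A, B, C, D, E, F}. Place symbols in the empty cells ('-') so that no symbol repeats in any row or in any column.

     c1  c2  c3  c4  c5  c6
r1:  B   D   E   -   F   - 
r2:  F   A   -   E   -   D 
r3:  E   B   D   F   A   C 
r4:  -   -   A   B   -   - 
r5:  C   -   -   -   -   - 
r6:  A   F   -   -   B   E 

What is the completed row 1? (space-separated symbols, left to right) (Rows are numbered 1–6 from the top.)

B D E C F A

(r1,c6): row 1 has {B,D,E,F}; column 6 has {C,D,E}, so it must be A.
(r2,c5): row 2 has {A,D,E,F}; column 5 has {A,B,F}, so it must be C.
(r4,c1): row 4 has {A,B}; column 1 has {A,B,C,E,F}, so it must be D.
(r4,c5): row 4 has {A,B,D}; column 5 has {A,B,C,F}, so it must be E.
(r4,c6): row 4 has {A,B,D,E}; column 6 has {A,C,D,E}, so it must be F.
(r5,c2): row 5 has {C}; column 2 has {A,B,D,F}, so it must be E.
(r5,c5): row 5 has {C,E}; column 5 has {A,B,C,E,F}, so it must be D.
(r5,c6): row 5 has {C,D,E}; column 6 has {A,C,D,E,F}, so it must be B.
(r6,c3): row 6 has {A,B,E,F}; column 3 has {A,D,E}, so it must be C.
(r6,c4): row 6 has {A,B,C,E,F}; column 4 has {B,E,F}, so it must be D.
(r1,c4): row 1 has {A,B,D,E,F}; column 4 has {B,D,E,F}, so it must be C.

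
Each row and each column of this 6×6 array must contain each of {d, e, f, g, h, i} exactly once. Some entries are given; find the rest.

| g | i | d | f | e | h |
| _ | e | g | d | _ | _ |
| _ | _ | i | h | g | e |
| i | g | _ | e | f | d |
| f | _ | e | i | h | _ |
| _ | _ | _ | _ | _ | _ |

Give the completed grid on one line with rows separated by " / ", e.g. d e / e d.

(r2,c1) = h
(r2,c5) = i
(r2,c6) = f
(r3,c1) = d
(r3,c2) = f
(r4,c3) = h
(r5,c2) = d
(r5,c6) = g
(r6,c1) = e
(r6,c2) = h
(r6,c3) = f
(r6,c4) = g
(r6,c5) = d
(r6,c6) = i

g i d f e h / h e g d i f / d f i h g e / i g h e f d / f d e i h g / e h f g d i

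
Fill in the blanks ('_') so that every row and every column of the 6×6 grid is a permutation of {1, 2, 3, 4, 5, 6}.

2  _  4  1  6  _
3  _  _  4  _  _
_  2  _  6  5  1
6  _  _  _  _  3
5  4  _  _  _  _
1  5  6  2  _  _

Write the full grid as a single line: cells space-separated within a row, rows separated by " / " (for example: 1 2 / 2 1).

2 3 4 1 6 5 / 3 6 5 4 1 2 / 4 2 3 6 5 1 / 6 1 2 5 4 3 / 5 4 1 3 2 6 / 1 5 6 2 3 4

(r1,c2) = 3
(r1,c6) = 5
(r3,c1) = 4
(r3,c3) = 3
(r4,c2) = 1
(r4,c4) = 5
(r5,c4) = 3
(r6,c6) = 4
(r2,c2) = 6
(r2,c6) = 2
(r4,c3) = 2
(r4,c5) = 4
(r5,c3) = 1
(r5,c5) = 2
(r5,c6) = 6
(r6,c5) = 3
(r2,c3) = 5
(r2,c5) = 1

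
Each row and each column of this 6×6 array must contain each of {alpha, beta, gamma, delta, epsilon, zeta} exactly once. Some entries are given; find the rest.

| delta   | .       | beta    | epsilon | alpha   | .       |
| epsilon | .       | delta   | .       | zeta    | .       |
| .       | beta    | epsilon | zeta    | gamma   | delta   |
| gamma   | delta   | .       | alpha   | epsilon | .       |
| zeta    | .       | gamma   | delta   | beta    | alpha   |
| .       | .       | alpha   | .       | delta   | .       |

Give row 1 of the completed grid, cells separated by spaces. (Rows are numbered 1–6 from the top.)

(r3,c1) = alpha
(r4,c3) = zeta
(r4,c6) = beta
(r5,c2) = epsilon
(r6,c1) = beta
(r6,c4) = gamma
(r2,c4) = beta
(r2,c6) = gamma
(r6,c2) = zeta
(r6,c6) = epsilon
(r1,c2) = gamma
(r1,c6) = zeta

delta gamma beta epsilon alpha zeta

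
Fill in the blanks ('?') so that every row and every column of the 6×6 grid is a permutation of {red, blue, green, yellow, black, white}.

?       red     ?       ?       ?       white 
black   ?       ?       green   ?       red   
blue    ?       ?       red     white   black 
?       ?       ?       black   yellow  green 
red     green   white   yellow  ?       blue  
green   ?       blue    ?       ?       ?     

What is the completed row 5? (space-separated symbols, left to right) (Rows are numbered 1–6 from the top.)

red green white yellow black blue

row 1 has {red,white}; column 1 has {red,blue,green,black} — only yellow is left for (r1,c1).
row 1 has {red,yellow,white}; column 4 has {red,green,yellow,black} — only blue is left for (r1,c4).
row 2 has {red,green,black}; column 3 has {blue,white} — only yellow is left for (r2,c3).
row 2 has {red,green,yellow,black}; column 5 has {yellow,white} — only blue is left for (r2,c5).
row 3 has {red,blue,black,white}; column 2 has {red,green} — only yellow is left for (r3,c2).
row 3 has {red,blue,yellow,black,white}; column 3 has {blue,yellow,white} — only green is left for (r3,c3).
row 4 has {green,yellow,black}; column 1 has {red,blue,green,yellow,black} — only white is left for (r4,c1).
row 4 has {green,yellow,black,white}; column 2 has {red,green,yellow} — only blue is left for (r4,c2).
row 4 has {blue,green,yellow,black,white}; column 3 has {blue,green,yellow,white} — only red is left for (r4,c3).
row 5 has {red,blue,green,yellow,white}; column 5 has {blue,yellow,white} — only black is left for (r5,c5).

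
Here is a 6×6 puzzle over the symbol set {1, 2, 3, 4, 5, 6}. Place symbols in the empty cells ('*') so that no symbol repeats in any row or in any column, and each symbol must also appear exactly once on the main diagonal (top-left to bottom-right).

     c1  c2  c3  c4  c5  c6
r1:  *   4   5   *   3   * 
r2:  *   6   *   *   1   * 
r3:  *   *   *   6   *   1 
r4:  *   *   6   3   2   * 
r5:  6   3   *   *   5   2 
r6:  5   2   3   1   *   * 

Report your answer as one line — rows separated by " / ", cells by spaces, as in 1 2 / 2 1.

1 4 5 2 3 6 / 2 6 4 5 1 3 / 3 5 2 6 4 1 / 4 1 6 3 2 5 / 6 3 1 4 5 2 / 5 2 3 1 6 4

Cell (r1,c4): row 1 has {3,4,5}; column 4 has {1,3,6} → 2.
Cell (r1,c6): row 1 has {2,3,4,5}; column 6 has {1,2} → 6.
Cell (r3,c2): row 3 has {1,6}; column 2 has {2,3,4,6} → 5.
Cell (r3,c5): row 3 has {1,5,6}; column 5 has {1,2,3,5} → 4.
Cell (r4,c2): row 4 has {2,3,6}; column 2 has {2,3,4,5,6} → 1.
Cell (r5,c4): row 5 has {2,3,5,6}; column 4 has {1,2,3,6} → 4.
Cell (r6,c5): row 6 has {1,2,3,5}; column 5 has {1,2,3,4,5} → 6.
Cell (r6,c6): row 6 has {1,2,3,5,6}; column 6 has {1,2,6}; the diagonal has {3,5,6} → 4.
Cell (r1,c1): row 1 has {2,3,4,5,6}; column 1 has {5,6}; the diagonal has {3,4,5,6} → 1.
Cell (r2,c4): row 2 has {1,6}; column 4 has {1,2,3,4,6} → 5.
Cell (r2,c6): row 2 has {1,5,6}; column 6 has {1,2,4,6} → 3.
Cell (r3,c3): row 3 has {1,4,5,6}; column 3 has {3,5,6}; the diagonal has {1,3,4,5,6} → 2.
Cell (r4,c1): row 4 has {1,2,3,6}; column 1 has {1,5,6} → 4.
Cell (r4,c6): row 4 has {1,2,3,4,6}; column 6 has {1,2,3,4,6} → 5.
Cell (r5,c3): row 5 has {2,3,4,5,6}; column 3 has {2,3,5,6} → 1.
Cell (r2,c1): row 2 has {1,3,5,6}; column 1 has {1,4,5,6} → 2.
Cell (r2,c3): row 2 has {1,2,3,5,6}; column 3 has {1,2,3,5,6} → 4.
Cell (r3,c1): row 3 has {1,2,4,5,6}; column 1 has {1,2,4,5,6} → 3.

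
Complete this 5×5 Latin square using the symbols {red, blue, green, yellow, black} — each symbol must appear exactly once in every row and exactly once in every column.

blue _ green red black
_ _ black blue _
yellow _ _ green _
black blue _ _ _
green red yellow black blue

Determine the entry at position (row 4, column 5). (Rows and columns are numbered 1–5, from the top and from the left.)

At row 1, column 2: row 1 has {red,blue,green,black}; column 2 has {red,blue}; that leaves yellow.
At row 2, column 1: row 2 has {blue,black}; column 1 has {blue,green,yellow,black}; that leaves red.
At row 2, column 2: row 2 has {red,blue,black}; column 2 has {red,blue,yellow}; that leaves green.
At row 2, column 5: row 2 has {red,blue,green,black}; column 5 has {blue,black}; that leaves yellow.
At row 3, column 2: row 3 has {green,yellow}; column 2 has {red,blue,green,yellow}; that leaves black.
At row 3, column 5: row 3 has {green,yellow,black}; column 5 has {blue,yellow,black}; that leaves red.
At row 4, column 3: row 4 has {blue,black}; column 3 has {green,yellow,black}; that leaves red.
At row 4, column 4: row 4 has {red,blue,black}; column 4 has {red,blue,green,black}; that leaves yellow.
At row 4, column 5: row 4 has {red,blue,yellow,black}; column 5 has {red,blue,yellow,black}; that leaves green.

green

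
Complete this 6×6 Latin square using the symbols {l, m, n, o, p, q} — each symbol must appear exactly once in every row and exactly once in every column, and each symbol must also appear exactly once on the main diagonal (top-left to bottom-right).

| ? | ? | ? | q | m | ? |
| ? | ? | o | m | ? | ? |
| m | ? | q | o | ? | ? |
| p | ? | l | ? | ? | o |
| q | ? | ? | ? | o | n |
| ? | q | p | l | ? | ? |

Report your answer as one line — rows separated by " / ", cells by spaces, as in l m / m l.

l o n q m p / n p o m l q / m n q o p l / p m l n q o / q l m p o n / o q p l n m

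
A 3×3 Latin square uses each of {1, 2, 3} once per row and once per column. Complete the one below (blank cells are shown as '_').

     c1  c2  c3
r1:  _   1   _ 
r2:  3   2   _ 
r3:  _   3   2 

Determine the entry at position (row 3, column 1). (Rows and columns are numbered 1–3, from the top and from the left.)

(r1,c1) = 2
(r1,c3) = 3
(r2,c3) = 1
(r3,c1) = 1

1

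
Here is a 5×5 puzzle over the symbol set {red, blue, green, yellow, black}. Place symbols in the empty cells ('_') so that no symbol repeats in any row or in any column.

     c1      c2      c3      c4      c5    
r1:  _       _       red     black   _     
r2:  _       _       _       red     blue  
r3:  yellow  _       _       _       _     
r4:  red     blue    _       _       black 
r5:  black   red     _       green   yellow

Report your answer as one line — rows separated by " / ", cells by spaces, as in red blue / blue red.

(r1,c5) = green
(r2,c1) = green
(r3,c4) = blue
(r3,c5) = red
(r4,c4) = yellow
(r5,c3) = blue
(r1,c1) = blue
(r1,c2) = yellow
(r2,c2) = black
(r2,c3) = yellow
(r3,c2) = green
(r3,c3) = black
(r4,c3) = green

blue yellow red black green / green black yellow red blue / yellow green black blue red / red blue green yellow black / black red blue green yellow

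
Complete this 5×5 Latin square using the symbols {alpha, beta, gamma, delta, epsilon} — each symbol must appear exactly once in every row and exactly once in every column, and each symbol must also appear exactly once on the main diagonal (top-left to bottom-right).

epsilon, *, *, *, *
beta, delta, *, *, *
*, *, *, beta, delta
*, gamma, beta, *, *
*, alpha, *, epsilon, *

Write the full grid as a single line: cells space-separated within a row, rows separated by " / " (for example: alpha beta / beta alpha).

epsilon beta alpha delta gamma / beta delta epsilon gamma alpha / alpha epsilon gamma beta delta / delta gamma beta alpha epsilon / gamma alpha delta epsilon beta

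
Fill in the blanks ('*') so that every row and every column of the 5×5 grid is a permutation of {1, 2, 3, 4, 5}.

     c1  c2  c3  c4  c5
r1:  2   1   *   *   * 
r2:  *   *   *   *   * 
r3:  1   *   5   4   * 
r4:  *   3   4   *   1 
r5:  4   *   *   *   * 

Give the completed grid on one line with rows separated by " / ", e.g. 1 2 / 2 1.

2 1 3 5 4 / 3 4 2 1 5 / 1 2 5 4 3 / 5 3 4 2 1 / 4 5 1 3 2

(r1,c3) = 3
(r1,c4) = 5
(r1,c5) = 4
(r3,c2) = 2
(r3,c5) = 3
(r4,c1) = 5
(r4,c4) = 2
(r5,c2) = 5
(r5,c5) = 2
(r2,c1) = 3
(r2,c2) = 4
(r2,c4) = 1
(r2,c5) = 5
(r5,c3) = 1
(r5,c4) = 3
(r2,c3) = 2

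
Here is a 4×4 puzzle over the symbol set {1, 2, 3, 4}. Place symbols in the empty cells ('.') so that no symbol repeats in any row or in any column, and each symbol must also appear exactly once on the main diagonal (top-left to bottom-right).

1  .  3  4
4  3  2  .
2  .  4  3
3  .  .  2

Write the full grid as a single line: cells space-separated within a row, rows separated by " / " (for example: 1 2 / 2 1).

row 1 has {1,3,4}; column 2 has {3} — only 2 is left for (r1,c2).
row 2 has {2,3,4}; column 4 has {2,3,4} — only 1 is left for (r2,c4).
row 3 has {2,3,4}; column 2 has {2,3} — only 1 is left for (r3,c2).
row 4 has {2,3}; column 2 has {1,2,3} — only 4 is left for (r4,c2).
row 4 has {2,3,4}; column 3 has {2,3,4} — only 1 is left for (r4,c3).

1 2 3 4 / 4 3 2 1 / 2 1 4 3 / 3 4 1 2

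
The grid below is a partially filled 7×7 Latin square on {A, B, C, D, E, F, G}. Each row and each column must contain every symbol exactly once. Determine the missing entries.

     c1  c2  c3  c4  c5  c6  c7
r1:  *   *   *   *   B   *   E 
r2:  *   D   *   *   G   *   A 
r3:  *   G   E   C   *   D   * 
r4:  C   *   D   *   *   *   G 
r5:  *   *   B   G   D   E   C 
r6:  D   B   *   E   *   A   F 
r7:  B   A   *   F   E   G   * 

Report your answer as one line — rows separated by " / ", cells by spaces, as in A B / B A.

G C A D B F E / E D F B G C A / F G E C A D B / C E D A F B G / A F B G D E C / D B G E C A F / B A C F E G D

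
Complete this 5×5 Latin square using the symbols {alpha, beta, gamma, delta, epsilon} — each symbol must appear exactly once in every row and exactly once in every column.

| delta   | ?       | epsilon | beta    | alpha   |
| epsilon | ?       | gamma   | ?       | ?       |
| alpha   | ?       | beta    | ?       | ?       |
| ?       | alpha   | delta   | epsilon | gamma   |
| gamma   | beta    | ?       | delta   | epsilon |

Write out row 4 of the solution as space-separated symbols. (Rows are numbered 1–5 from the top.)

beta alpha delta epsilon gamma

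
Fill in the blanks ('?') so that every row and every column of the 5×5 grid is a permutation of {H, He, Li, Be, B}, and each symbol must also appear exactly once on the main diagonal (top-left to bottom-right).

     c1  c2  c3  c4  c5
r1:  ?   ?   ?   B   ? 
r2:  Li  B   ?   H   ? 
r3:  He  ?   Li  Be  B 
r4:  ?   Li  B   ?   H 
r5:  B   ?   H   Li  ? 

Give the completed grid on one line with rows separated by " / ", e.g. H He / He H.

Cell (r3,c2): row 3 has {He,Li,Be,B}; column 2 has {Li,B} → H.
Cell (r4,c1): row 4 has {H,Li,B}; column 1 has {He,Li,B} → Be.
Cell (r4,c4): row 4 has {H,Li,Be,B}; column 4 has {H,Li,Be,B}; the diagonal has {Li,B} → He.
Cell (r5,c5): row 5 has {H,Li,B}; column 5 has {H,B}; the diagonal has {He,Li,B} → Be.
Cell (r1,c1): row 1 has {B}; column 1 has {He,Li,Be,B}; the diagonal has {He,Li,Be,B} → H.
Cell (r2,c5): row 2 has {H,Li,B}; column 5 has {H,Be,B} → He.
Cell (r5,c2): row 5 has {H,Li,Be,B}; column 2 has {H,Li,B} → He.
Cell (r1,c2): row 1 has {H,B}; column 2 has {H,He,Li,B} → Be.
Cell (r1,c3): row 1 has {H,Be,B}; column 3 has {H,Li,B} → He.
Cell (r1,c5): row 1 has {H,He,Be,B}; column 5 has {H,He,Be,B} → Li.
Cell (r2,c3): row 2 has {H,He,Li,B}; column 3 has {H,He,Li,B} → Be.

H Be He B Li / Li B Be H He / He H Li Be B / Be Li B He H / B He H Li Be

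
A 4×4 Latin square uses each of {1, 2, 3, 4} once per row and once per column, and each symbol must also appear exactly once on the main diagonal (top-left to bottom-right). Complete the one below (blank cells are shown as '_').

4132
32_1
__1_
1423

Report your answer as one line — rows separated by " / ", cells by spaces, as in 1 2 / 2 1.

4 1 3 2 / 3 2 4 1 / 2 3 1 4 / 1 4 2 3

(r2,c3) = 4
(r3,c1) = 2
(r3,c2) = 3
(r3,c4) = 4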